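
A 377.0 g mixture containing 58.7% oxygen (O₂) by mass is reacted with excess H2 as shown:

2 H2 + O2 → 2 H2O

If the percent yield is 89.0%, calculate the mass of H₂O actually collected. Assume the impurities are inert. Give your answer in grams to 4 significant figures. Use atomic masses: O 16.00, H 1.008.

221.8 g

Pure O2 available = 377.0 g × 0.587 = 221.30 g.
M(O2) = 2(16.00) = 32.00 g/mol.
M(H2O) = 2(1.008) + 16.00 = 18.016 g/mol.
n(O2) = 221.30 g / 32.00 g/mol = 6.9156 mol.
From the equation the O2:H2O mole ratio is 1:2, so n(H2O) = 6.9156 × 2/1 = 13.831 mol.
Mass of H2O = 13.831 mol × 18.016 g/mol = 249.18 g.
Actual mass collected = 249.18 g × 0.890 = 221.77 g.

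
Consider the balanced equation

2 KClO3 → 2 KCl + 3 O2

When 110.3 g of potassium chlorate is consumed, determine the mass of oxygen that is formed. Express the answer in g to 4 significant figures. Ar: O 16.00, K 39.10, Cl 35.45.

43.20 g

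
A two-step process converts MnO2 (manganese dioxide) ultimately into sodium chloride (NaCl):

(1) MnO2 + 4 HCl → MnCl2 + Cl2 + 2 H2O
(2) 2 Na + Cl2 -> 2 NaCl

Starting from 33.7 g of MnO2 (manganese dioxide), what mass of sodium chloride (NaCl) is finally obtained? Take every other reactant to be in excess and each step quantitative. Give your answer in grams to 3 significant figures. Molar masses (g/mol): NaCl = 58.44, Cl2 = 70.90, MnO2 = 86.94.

n(MnO2) = 33.70 / 86.94 = 0.3876 mol.
Step 1 gives a 1:1 ratio of MnO2 to Cl2, so n(Cl2) = 0.3876 mol.
In step 2 the Cl2:NaCl ratio is 1:2, so n(NaCl) = 0.7752 mol.
Mass of NaCl = 0.7752 × 58.44 = 45.31 g.

45.3 g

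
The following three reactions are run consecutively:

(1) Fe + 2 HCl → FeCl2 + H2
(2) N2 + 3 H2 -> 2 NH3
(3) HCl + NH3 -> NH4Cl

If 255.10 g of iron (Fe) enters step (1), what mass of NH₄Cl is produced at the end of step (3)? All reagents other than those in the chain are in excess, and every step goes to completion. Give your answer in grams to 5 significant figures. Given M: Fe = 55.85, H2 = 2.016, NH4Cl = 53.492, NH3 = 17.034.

n(Fe) = 255.10 / 55.85 = 4.56759 mol.
Reaction (1): Fe→H2 ratio 1:1 ⇒ n(H2) = 4.56759 mol.
Reaction (2): H2→NH3 ratio 3:2 ⇒ n(NH3) = 3.04506 mol.
Reaction (3): NH3→NH4Cl ratio 1:1 ⇒ n(NH4Cl) = 3.04506 mol.
Mass of NH4Cl = 3.04506 × 53.492 = 162.886 g.

162.89 g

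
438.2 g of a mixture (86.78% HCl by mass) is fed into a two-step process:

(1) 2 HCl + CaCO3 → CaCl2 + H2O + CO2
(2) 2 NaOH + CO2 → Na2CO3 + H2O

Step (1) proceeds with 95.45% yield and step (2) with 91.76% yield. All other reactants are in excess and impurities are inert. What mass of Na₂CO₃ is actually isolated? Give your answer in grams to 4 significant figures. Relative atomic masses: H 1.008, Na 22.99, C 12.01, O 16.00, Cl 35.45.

Pure HCl = 438.2 × 0.8678 = 380.27 g.
M(HCl) = 1.008 + 35.45 = 36.458 g/mol.
M(Na2CO3) = 2(22.99) + 12.01 + 3(16.00) = 105.99 g/mol.
n(HCl) = 380.27 / 36.458 = 10.430 mol.
Step 1 (HCl:CO2 = 2:1): theoretical n(CO2) = 5.2152 mol; at 95.45% yield, n(CO2) = 4.9779 mol.
Step 2 (CO2:Na2CO3 = 1:1): theoretical n(Na2CO3) = 4.9779 mol, so theoretical mass = 4.9779 × 105.99 = 527.61 g.
At 91.76% yield, actual mass of Na2CO3 = 527.61 × 0.9176 = 484.13 g.

484.1 g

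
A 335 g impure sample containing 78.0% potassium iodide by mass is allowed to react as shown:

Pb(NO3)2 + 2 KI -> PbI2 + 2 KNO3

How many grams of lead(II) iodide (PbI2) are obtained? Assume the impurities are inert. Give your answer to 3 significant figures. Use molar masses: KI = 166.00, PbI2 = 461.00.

Mass of pure KI = 335 g × 0.780 = 261.3 g.
n(KI) = 261.3 g / 166.00 g/mol = 1.574 mol.
From the equation the KI:PbI2 mole ratio is 2:1, so n(PbI2) = 1.574 × 1/2 = 0.7870 mol.
Mass of PbI2 = 0.7870 mol × 461.00 g/mol = 362.8 g.

363 g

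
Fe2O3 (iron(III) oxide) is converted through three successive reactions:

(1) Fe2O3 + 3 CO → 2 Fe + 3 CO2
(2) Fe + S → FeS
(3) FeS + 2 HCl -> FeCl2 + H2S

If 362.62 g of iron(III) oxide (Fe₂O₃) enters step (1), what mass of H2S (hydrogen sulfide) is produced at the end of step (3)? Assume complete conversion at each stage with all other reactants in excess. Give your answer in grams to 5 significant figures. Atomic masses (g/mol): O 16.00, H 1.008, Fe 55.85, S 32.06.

M(Fe2O3) = 2(55.85) + 3(16.00) = 159.70 g/mol.
M(H2S) = 2(1.008) + 32.06 = 34.076 g/mol.
n(Fe2O3) = 362.62 / 159.70 = 2.27063 mol.
Reaction (1): Fe2O3→Fe ratio 1:2 ⇒ n(Fe) = 4.54126 mol.
Reaction (2): Fe→FeS ratio 1:1 ⇒ n(FeS) = 4.54126 mol.
Reaction (3): FeS→H2S ratio 1:1 ⇒ n(H2S) = 4.54126 mol.
Mass of H2S = 4.54126 × 34.076 = 154.748 g.

154.75 g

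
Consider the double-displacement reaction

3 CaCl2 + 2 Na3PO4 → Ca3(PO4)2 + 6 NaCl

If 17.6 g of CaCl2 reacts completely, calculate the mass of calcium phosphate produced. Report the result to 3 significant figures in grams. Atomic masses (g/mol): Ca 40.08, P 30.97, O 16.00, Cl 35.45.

M(CaCl2) = 40.08 + 2(35.45) = 110.98 g/mol.
M(Ca3(PO4)2) = 3(40.08) + 2(30.97) + 8(16.00) = 310.18 g/mol.
n(CaCl2) = 17.60 g / 110.98 g/mol = 0.1586 mol.
From the equation the CaCl2:Ca3(PO4)2 mole ratio is 3:1, so n(Ca3(PO4)2) = 0.1586 × 1/3 = 0.05286 mol.
Mass of Ca3(PO4)2 = 0.05286 mol × 310.18 g/mol = 16.40 g.

16.4 g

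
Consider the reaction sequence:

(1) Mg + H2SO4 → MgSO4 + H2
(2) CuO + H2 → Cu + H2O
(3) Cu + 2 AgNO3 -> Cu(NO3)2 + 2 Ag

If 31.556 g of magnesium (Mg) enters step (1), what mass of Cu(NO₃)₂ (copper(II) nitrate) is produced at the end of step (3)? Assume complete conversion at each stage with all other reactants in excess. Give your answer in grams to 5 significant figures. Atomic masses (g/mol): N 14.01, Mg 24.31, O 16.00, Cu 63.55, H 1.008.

243.48 g

M(Mg) = 24.31 g/mol.
M(Cu(NO3)2) = 63.55 + 2(14.01) + 6(16.00) = 187.57 g/mol.
n(Mg) = 31.556 / 24.31 = 1.29807 mol.
Reaction (1): Mg→H2 ratio 1:1 ⇒ n(H2) = 1.29807 mol.
Reaction (2): H2→Cu ratio 1:1 ⇒ n(Cu) = 1.29807 mol.
Reaction (3): Cu→Cu(NO3)2 ratio 1:1 ⇒ n(Cu(NO3)2) = 1.29807 mol.
Mass of Cu(NO3)2 = 1.29807 × 187.57 = 243.478 g.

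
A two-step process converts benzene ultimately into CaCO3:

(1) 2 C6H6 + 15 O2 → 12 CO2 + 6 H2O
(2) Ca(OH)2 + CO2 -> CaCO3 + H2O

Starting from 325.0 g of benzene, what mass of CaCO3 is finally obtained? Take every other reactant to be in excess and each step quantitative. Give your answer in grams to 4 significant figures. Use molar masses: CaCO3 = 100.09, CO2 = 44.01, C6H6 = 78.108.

2499 g

n(C6H6) = 325.00 / 78.108 = 4.1609 mol.
Step 1 gives a 2:12 ratio of C6H6 to CO2, so n(CO2) = 24.965 mol.
In step 2 the CO2:CaCO3 ratio is 1:1, so n(CaCO3) = 24.965 mol.
Mass of CaCO3 = 24.965 × 100.09 = 2498.8 g.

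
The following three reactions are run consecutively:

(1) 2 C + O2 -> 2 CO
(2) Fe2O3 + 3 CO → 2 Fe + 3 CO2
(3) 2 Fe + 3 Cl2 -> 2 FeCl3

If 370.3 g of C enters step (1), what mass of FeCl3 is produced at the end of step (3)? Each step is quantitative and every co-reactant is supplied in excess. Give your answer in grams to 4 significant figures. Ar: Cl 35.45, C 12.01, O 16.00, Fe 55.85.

3334 g

M(C) = 12.01 g/mol.
M(FeCl3) = 55.85 + 3(35.45) = 162.20 g/mol.
n(C) = 370.3 / 12.01 = 30.833 mol.
Reaction (1): C→CO ratio 2:2 ⇒ n(CO) = 30.833 mol.
Reaction (2): CO→Fe ratio 3:2 ⇒ n(Fe) = 20.555 mol.
Reaction (3): Fe→FeCl3 ratio 2:2 ⇒ n(FeCl3) = 20.555 mol.
Mass of FeCl3 = 20.555 × 162.20 = 3334.0 g.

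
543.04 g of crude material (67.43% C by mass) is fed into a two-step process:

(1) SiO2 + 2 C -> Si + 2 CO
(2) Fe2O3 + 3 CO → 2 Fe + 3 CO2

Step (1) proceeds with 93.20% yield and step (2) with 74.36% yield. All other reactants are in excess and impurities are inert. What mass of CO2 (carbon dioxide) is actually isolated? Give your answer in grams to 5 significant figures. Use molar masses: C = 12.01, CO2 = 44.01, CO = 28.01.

929.93 g

Pure C = 543.04 × 0.6743 = 366.172 g.
n(C) = 366.172 / 12.01 = 30.4889 mol.
Step 1 (C:CO = 2:2): theoretical n(CO) = 30.4889 mol; at 93.20% yield, n(CO) = 28.4157 mol.
Step 2 (CO:CO2 = 3:3): theoretical n(CO2) = 28.4157 mol, so theoretical mass = 28.4157 × 44.01 = 1250.57 g.
At 74.36% yield, actual mass of CO2 = 1250.57 × 0.7436 = 929.927 g.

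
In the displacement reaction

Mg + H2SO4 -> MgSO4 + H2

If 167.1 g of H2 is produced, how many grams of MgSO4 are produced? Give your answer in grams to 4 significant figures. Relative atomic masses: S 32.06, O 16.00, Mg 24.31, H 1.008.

M(H2) = 2(1.008) = 2.016 g/mol.
M(MgSO4) = 24.31 + 32.06 + 4(16.00) = 120.37 g/mol.
n(H2) = 167.10 g / 2.016 g/mol = 82.887 mol.
From the equation the H2:MgSO4 mole ratio is 1:1, so n(MgSO4) = 82.887 × 1/1 = 82.887 mol.
Mass of MgSO4 = 82.887 mol × 120.37 g/mol = 9977.1 g.

9977 g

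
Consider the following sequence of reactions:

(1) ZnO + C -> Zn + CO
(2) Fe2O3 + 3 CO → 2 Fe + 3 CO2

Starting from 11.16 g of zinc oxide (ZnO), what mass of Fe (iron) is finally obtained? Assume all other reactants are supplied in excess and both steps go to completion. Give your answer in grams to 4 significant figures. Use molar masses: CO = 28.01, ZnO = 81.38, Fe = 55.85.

n(ZnO) = 11.160 / 81.38 = 0.13713 mol.
Step 1 gives a 1:1 ratio of ZnO to CO, so n(CO) = 0.13713 mol.
In step 2 the CO:Fe ratio is 3:2, so n(Fe) = 0.091423 mol.
Mass of Fe = 0.091423 × 55.85 = 5.1060 g.

5.106 g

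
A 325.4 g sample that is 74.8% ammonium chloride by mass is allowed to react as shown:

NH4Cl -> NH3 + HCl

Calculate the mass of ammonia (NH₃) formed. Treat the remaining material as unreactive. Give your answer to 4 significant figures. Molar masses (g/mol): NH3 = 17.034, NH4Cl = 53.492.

77.51 g

Mass of pure NH4Cl = 325.4 g × 0.748 = 243.40 g.
n(NH4Cl) = 243.40 g / 53.492 g/mol = 4.5502 mol.
From the equation the NH4Cl:NH3 mole ratio is 1:1, so n(NH3) = 4.5502 × 1/1 = 4.5502 mol.
Mass of NH3 = 4.5502 mol × 17.034 g/mol = 77.508 g.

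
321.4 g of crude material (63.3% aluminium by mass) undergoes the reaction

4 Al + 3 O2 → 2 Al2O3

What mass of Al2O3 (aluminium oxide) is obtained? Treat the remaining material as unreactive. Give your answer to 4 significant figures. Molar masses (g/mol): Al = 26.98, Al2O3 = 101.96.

384.4 g

Mass of pure Al = 321.4 g × 0.633 = 203.45 g.
n(Al) = 203.45 g / 26.98 g/mol = 7.5406 mol.
From the equation the Al:Al2O3 mole ratio is 4:2, so n(Al2O3) = 7.5406 × 2/4 = 3.7703 mol.
Mass of Al2O3 = 3.7703 mol × 101.96 g/mol = 384.42 g.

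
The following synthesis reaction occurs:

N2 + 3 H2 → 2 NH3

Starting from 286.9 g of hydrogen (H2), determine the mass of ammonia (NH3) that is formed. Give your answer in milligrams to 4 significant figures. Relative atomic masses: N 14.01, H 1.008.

1616000 mg

M(H2) = 2(1.008) = 2.016 g/mol.
M(NH3) = 14.01 + 3(1.008) = 17.034 g/mol.
n(H2) = 286.90 g / 2.016 g/mol = 142.31 mol.
From the equation the H2:NH3 mole ratio is 3:2, so n(NH3) = 142.31 × 2/3 = 94.874 mol.
Mass of NH3 = 94.874 mol × 17.034 g/mol = 1616.1 g.
Converting to mg: 1616.1 g = 1616000 mg.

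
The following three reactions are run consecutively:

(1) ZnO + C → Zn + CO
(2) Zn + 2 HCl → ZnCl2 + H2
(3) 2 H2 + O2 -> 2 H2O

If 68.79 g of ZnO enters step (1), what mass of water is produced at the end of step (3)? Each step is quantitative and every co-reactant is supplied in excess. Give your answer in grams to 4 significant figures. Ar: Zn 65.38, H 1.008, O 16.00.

15.23 g

M(ZnO) = 65.38 + 16.00 = 81.38 g/mol.
M(H2O) = 2(1.008) + 16.00 = 18.016 g/mol.
n(ZnO) = 68.79 / 81.38 = 0.84529 mol.
Reaction (1): ZnO→Zn ratio 1:1 ⇒ n(Zn) = 0.84529 mol.
Reaction (2): Zn→H2 ratio 1:1 ⇒ n(H2) = 0.84529 mol.
Reaction (3): H2→H2O ratio 2:2 ⇒ n(H2O) = 0.84529 mol.
Mass of H2O = 0.84529 × 18.016 = 15.229 g.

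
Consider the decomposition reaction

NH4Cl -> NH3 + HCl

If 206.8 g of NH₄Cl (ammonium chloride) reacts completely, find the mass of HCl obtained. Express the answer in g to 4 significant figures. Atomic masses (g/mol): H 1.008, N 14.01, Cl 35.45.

M(NH4Cl) = 14.01 + 4(1.008) + 35.45 = 53.492 g/mol.
M(HCl) = 1.008 + 35.45 = 36.458 g/mol.
n(NH4Cl) = 206.80 g / 53.492 g/mol = 3.8660 mol.
From the equation the NH4Cl:HCl mole ratio is 1:1, so n(HCl) = 3.8660 × 1/1 = 3.8660 mol.
Mass of HCl = 3.8660 mol × 36.458 g/mol = 140.95 g.

140.9 g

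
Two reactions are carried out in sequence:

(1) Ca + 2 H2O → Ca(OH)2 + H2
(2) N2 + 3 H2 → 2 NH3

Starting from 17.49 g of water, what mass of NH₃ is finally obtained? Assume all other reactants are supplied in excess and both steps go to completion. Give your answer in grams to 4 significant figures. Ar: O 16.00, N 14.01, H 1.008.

5.512 g

M(H2O) = 2(1.008) + 16.00 = 18.016 g/mol.
M(NH3) = 14.01 + 3(1.008) = 17.034 g/mol.
n(H2O) = 17.490 / 18.016 = 0.97080 mol.
Step 1 gives a 2:1 ratio of H2O to H2, so n(H2) = 0.48540 mol.
In step 2 the H2:NH3 ratio is 3:2, so n(NH3) = 0.32360 mol.
Mass of NH3 = 0.32360 × 17.034 = 5.5122 g.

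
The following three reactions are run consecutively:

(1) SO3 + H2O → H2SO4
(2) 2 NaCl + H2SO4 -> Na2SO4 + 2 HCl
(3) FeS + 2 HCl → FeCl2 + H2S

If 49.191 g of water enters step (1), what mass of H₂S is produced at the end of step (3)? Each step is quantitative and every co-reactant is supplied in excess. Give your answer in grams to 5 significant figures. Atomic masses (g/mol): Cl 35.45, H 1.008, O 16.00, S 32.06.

M(H2O) = 2(1.008) + 16.00 = 18.016 g/mol.
M(H2S) = 2(1.008) + 32.06 = 34.076 g/mol.
n(H2O) = 49.191 / 18.016 = 2.73041 mol.
Reaction (1): H2O→H2SO4 ratio 1:1 ⇒ n(H2SO4) = 2.73041 mol.
Reaction (2): H2SO4→HCl ratio 1:2 ⇒ n(HCl) = 5.46081 mol.
Reaction (3): HCl→H2S ratio 2:1 ⇒ n(H2S) = 2.73041 mol.
Mass of H2S = 2.73041 × 34.076 = 93.0413 g.

93.041 g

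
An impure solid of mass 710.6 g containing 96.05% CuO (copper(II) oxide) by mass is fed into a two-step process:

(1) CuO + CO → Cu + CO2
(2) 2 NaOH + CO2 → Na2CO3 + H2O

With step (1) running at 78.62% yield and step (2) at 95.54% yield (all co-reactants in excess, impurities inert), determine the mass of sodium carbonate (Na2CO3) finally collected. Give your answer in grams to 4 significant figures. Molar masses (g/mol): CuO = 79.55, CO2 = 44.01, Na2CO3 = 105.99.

683.1 g

Pure CuO = 710.6 × 0.9605 = 682.53 g.
n(CuO) = 682.53 / 79.55 = 8.5799 mol.
Step 1 (CuO:CO2 = 1:1): theoretical n(CO2) = 8.5799 mol; at 78.62% yield, n(CO2) = 6.7455 mol.
Step 2 (CO2:Na2CO3 = 1:1): theoretical n(Na2CO3) = 6.7455 mol, so theoretical mass = 6.7455 × 105.99 = 714.96 g.
At 95.54% yield, actual mass of Na2CO3 = 714.96 × 0.9554 = 683.07 g.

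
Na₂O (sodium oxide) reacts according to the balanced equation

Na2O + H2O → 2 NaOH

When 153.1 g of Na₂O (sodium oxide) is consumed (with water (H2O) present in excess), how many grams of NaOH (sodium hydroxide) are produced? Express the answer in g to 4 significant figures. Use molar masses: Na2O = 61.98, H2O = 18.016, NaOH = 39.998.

n(Na2O) = 153.10 g / 61.98 g/mol = 2.4702 mol.
From the equation the Na2O:NaOH mole ratio is 1:2, so n(NaOH) = 2.4702 × 2/1 = 4.9403 mol.
Mass of NaOH = 4.9403 mol × 39.998 g/mol = 197.60 g.

197.6 g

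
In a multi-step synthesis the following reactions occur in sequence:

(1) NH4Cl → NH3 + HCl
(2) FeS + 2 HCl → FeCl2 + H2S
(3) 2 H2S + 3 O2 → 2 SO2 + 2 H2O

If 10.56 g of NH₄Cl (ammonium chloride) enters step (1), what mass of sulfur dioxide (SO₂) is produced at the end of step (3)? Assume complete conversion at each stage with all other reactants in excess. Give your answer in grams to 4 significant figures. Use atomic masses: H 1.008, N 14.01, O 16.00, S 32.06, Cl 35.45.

M(NH4Cl) = 14.01 + 4(1.008) + 35.45 = 53.492 g/mol.
M(SO2) = 32.06 + 2(16.00) = 64.06 g/mol.
n(NH4Cl) = 10.56 / 53.492 = 0.19741 mol.
Reaction (1): NH4Cl→HCl ratio 1:1 ⇒ n(HCl) = 0.19741 mol.
Reaction (2): HCl→H2S ratio 2:1 ⇒ n(H2S) = 0.098706 mol.
Reaction (3): H2S→SO2 ratio 2:2 ⇒ n(SO2) = 0.098706 mol.
Mass of SO2 = 0.098706 × 64.06 = 6.3231 g.

6.323 g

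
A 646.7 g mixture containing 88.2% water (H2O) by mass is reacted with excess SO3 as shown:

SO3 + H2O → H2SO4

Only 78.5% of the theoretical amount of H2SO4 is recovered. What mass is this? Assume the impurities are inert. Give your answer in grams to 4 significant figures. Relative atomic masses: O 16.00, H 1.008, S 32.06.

2438 g

Pure H2O available = 646.7 g × 0.882 = 570.39 g.
M(H2O) = 2(1.008) + 16.00 = 18.016 g/mol.
M(H2SO4) = 2(1.008) + 32.06 + 4(16.00) = 98.076 g/mol.
n(H2O) = 570.39 g / 18.016 g/mol = 31.660 mol.
From the equation the H2O:H2SO4 mole ratio is 1:1, so n(H2SO4) = 31.660 × 1/1 = 31.660 mol.
Mass of H2SO4 = 31.660 mol × 98.076 g/mol = 3105.1 g.
Actual mass collected = 3105.1 g × 0.785 = 2437.5 g.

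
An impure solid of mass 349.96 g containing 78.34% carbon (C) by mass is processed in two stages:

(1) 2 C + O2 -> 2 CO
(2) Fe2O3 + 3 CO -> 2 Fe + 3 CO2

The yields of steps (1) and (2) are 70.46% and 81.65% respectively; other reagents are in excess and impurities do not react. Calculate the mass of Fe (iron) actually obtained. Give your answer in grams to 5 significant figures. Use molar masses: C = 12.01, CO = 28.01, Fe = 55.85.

Pure C = 349.96 × 0.7834 = 274.159 g.
n(C) = 274.159 / 12.01 = 22.8275 mol.
Step 1 (C:CO = 2:2): theoretical n(CO) = 22.8275 mol; at 70.46% yield, n(CO) = 16.0843 mol.
Step 2 (CO:Fe = 3:2): theoretical n(Fe) = 10.7229 mol, so theoretical mass = 10.7229 × 55.85 = 598.871 g.
At 81.65% yield, actual mass of Fe = 598.871 × 0.8165 = 488.978 g.

488.98 g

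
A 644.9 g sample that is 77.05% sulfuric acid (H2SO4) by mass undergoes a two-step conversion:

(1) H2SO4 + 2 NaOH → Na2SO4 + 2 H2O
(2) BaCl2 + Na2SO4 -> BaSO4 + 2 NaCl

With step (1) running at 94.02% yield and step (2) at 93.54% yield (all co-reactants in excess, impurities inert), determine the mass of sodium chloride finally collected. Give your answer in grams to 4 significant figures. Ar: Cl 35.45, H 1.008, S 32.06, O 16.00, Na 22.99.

Pure H2SO4 = 644.9 × 0.7705 = 496.90 g.
M(H2SO4) = 2(1.008) + 32.06 + 4(16.00) = 98.076 g/mol.
M(NaCl) = 22.99 + 35.45 = 58.44 g/mol.
n(H2SO4) = 496.90 / 98.076 = 5.0664 mol.
Step 1 (H2SO4:Na2SO4 = 1:1): theoretical n(Na2SO4) = 5.0664 mol; at 94.02% yield, n(Na2SO4) = 4.7635 mol.
Step 2 (Na2SO4:NaCl = 1:2): theoretical n(NaCl) = 9.5269 mol, so theoretical mass = 9.5269 × 58.44 = 556.75 g.
At 93.54% yield, actual mass of NaCl = 556.75 × 0.9354 = 520.79 g.

520.8 g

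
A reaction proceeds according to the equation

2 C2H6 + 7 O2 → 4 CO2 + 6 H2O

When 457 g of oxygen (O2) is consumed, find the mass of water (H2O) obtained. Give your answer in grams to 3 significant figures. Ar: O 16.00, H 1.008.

221 g

M(O2) = 2(16.00) = 32.00 g/mol.
M(H2O) = 2(1.008) + 16.00 = 18.016 g/mol.
n(O2) = 457.0 g / 32.00 g/mol = 14.28 mol.
From the equation the O2:H2O mole ratio is 7:6, so n(H2O) = 14.28 × 6/7 = 12.24 mol.
Mass of H2O = 12.24 mol × 18.016 g/mol = 220.5 g.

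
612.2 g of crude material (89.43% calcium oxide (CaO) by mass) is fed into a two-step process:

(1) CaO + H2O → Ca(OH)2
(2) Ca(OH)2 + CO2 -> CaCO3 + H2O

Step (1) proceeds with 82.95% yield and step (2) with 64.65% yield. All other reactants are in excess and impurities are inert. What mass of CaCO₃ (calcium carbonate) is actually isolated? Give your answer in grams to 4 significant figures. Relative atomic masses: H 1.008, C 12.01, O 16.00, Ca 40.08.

Pure CaO = 612.2 × 0.8943 = 547.49 g.
M(CaO) = 40.08 + 16.00 = 56.08 g/mol.
M(CaCO3) = 40.08 + 12.01 + 3(16.00) = 100.09 g/mol.
n(CaO) = 547.49 / 56.08 = 9.7627 mol.
Step 1 (CaO:Ca(OH)2 = 1:1): theoretical n(Ca(OH)2) = 9.7627 mol; at 82.95% yield, n(Ca(OH)2) = 8.0981 mol.
Step 2 (Ca(OH)2:CaCO3 = 1:1): theoretical n(CaCO3) = 8.0981 mol, so theoretical mass = 8.0981 × 100.09 = 810.54 g.
At 64.65% yield, actual mass of CaCO3 = 810.54 × 0.6465 = 524.02 g.

524.0 g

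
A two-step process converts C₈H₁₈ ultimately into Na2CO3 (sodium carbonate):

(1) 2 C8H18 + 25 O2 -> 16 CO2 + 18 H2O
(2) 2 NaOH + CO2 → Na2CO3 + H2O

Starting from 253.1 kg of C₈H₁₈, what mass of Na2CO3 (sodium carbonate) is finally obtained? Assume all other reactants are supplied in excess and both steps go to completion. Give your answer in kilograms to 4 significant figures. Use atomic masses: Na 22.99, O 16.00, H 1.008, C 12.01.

M(C8H18) = 8(12.01) + 18(1.008) = 114.224 g/mol.
M(Na2CO3) = 2(22.99) + 12.01 + 3(16.00) = 105.99 g/mol.
253.1 kg = 253100 g.
n(C8H18) = 253100 / 114.224 = 2215.8 mol.
Step 1 gives a 2:16 ratio of C8H18 to CO2, so n(CO2) = 17727 mol.
In step 2 the CO2:Na2CO3 ratio is 1:1, so n(Na2CO3) = 17727 mol.
Mass of Na2CO3 = 17727 × 105.99 = 1.8788 × 10^6 g = 1879 kg.

1879 kg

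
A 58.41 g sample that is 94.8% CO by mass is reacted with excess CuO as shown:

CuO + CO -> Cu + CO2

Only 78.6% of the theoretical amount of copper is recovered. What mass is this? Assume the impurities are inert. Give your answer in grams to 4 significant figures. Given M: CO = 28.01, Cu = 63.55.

98.75 g

Pure CO available = 58.41 g × 0.948 = 55.373 g.
n(CO) = 55.373 g / 28.01 g/mol = 1.9769 mol.
From the equation the CO:Cu mole ratio is 1:1, so n(Cu) = 1.9769 × 1/1 = 1.9769 mol.
Mass of Cu = 1.9769 mol × 63.55 g/mol = 125.63 g.
Actual mass collected = 125.63 g × 0.786 = 98.746 g.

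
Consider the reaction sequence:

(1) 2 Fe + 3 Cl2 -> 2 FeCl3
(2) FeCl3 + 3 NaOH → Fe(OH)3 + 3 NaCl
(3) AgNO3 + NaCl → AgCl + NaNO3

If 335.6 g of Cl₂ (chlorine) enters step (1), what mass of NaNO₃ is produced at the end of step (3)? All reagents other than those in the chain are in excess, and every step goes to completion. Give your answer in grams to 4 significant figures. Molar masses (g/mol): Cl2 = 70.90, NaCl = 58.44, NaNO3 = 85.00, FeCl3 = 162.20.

804.7 g

n(Cl2) = 335.6 / 70.90 = 4.7334 mol.
Reaction (1): Cl2→FeCl3 ratio 3:2 ⇒ n(FeCl3) = 3.1556 mol.
Reaction (2): FeCl3→NaCl ratio 1:3 ⇒ n(NaCl) = 9.4669 mol.
Reaction (3): NaCl→NaNO3 ratio 1:1 ⇒ n(NaNO3) = 9.4669 mol.
Mass of NaNO3 = 9.4669 × 85.00 = 804.68 g.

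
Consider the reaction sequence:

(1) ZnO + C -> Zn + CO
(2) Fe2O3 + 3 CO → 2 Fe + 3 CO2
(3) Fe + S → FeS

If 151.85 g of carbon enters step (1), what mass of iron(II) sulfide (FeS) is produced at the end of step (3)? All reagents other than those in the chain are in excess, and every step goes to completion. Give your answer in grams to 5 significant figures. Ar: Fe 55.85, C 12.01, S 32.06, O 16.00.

741.00 g

M(C) = 12.01 g/mol.
M(FeS) = 55.85 + 32.06 = 87.91 g/mol.
n(C) = 151.85 / 12.01 = 12.6436 mol.
Reaction (1): C→CO ratio 1:1 ⇒ n(CO) = 12.6436 mol.
Reaction (2): CO→Fe ratio 3:2 ⇒ n(Fe) = 8.42909 mol.
Reaction (3): Fe→FeS ratio 1:1 ⇒ n(FeS) = 8.42909 mol.
Mass of FeS = 8.42909 × 87.91 = 741.001 g.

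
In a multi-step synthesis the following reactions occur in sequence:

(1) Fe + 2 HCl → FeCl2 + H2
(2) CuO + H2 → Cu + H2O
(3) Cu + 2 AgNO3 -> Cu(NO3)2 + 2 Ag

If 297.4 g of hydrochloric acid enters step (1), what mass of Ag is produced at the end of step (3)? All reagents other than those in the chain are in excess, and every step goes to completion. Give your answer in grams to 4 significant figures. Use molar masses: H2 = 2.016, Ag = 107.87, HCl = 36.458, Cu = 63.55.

n(HCl) = 297.4 / 36.458 = 8.1573 mol.
Reaction (1): HCl→H2 ratio 2:1 ⇒ n(H2) = 4.0787 mol.
Reaction (2): H2→Cu ratio 1:1 ⇒ n(Cu) = 4.0787 mol.
Reaction (3): Cu→Ag ratio 1:2 ⇒ n(Ag) = 8.1573 mol.
Mass of Ag = 8.1573 × 107.87 = 879.93 g.

879.9 g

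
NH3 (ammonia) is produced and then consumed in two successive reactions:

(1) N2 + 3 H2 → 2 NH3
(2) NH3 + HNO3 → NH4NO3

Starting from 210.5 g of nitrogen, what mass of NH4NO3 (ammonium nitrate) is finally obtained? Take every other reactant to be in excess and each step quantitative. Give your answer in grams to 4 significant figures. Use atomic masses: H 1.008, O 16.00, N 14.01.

1203 g

M(N2) = 2(14.01) = 28.02 g/mol.
M(NH4NO3) = 2(14.01) + 4(1.008) + 3(16.00) = 80.052 g/mol.
n(N2) = 210.50 / 28.02 = 7.5125 mol.
Step 1 gives a 1:2 ratio of N2 to NH3, so n(NH3) = 15.025 mol.
In step 2 the NH3:NH4NO3 ratio is 1:1, so n(NH4NO3) = 15.025 mol.
Mass of NH4NO3 = 15.025 × 80.052 = 1202.8 g.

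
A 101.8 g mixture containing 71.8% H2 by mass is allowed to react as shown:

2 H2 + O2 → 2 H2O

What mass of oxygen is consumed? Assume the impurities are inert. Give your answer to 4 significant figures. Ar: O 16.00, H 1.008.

580.1 g

Mass of pure H2 = 101.8 g × 0.718 = 73.092 g.
M(H2) = 2(1.008) = 2.016 g/mol.
M(O2) = 2(16.00) = 32.00 g/mol.
n(H2) = 73.092 g / 2.016 g/mol = 36.256 mol.
From the equation the H2:O2 mole ratio is 2:1, so n(O2) = 36.256 × 1/2 = 18.128 mol.
Mass of O2 = 18.128 mol × 32.00 g/mol = 580.10 g.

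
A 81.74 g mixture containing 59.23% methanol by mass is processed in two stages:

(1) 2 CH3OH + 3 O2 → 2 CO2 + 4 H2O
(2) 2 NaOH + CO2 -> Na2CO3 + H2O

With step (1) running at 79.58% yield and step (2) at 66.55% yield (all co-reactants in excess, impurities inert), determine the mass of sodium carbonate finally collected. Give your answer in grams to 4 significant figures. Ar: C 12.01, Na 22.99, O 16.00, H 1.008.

Pure CH3OH = 81.74 × 0.5923 = 48.415 g.
M(CH3OH) = 12.01 + 4(1.008) + 16.00 = 32.042 g/mol.
M(Na2CO3) = 2(22.99) + 12.01 + 3(16.00) = 105.99 g/mol.
n(CH3OH) = 48.415 / 32.042 = 1.5110 mol.
Step 1 (CH3OH:CO2 = 2:2): theoretical n(CO2) = 1.5110 mol; at 79.58% yield, n(CO2) = 1.2024 mol.
Step 2 (CO2:Na2CO3 = 1:1): theoretical n(Na2CO3) = 1.2024 mol, so theoretical mass = 1.2024 × 105.99 = 127.45 g.
At 66.55% yield, actual mass of Na2CO3 = 127.45 × 0.6655 = 84.815 g.

84.82 g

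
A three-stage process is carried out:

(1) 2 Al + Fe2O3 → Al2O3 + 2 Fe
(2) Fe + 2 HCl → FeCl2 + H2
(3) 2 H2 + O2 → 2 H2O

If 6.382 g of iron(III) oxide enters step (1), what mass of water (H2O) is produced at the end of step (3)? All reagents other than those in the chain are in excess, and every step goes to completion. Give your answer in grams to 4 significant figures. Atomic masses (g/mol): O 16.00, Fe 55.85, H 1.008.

M(Fe2O3) = 2(55.85) + 3(16.00) = 159.70 g/mol.
M(H2O) = 2(1.008) + 16.00 = 18.016 g/mol.
n(Fe2O3) = 6.382 / 159.70 = 0.039962 mol.
Reaction (1): Fe2O3→Fe ratio 1:2 ⇒ n(Fe) = 0.079925 mol.
Reaction (2): Fe→H2 ratio 1:1 ⇒ n(H2) = 0.079925 mol.
Reaction (3): H2→H2O ratio 2:2 ⇒ n(H2O) = 0.079925 mol.
Mass of H2O = 0.079925 × 18.016 = 1.4399 g.

1.440 g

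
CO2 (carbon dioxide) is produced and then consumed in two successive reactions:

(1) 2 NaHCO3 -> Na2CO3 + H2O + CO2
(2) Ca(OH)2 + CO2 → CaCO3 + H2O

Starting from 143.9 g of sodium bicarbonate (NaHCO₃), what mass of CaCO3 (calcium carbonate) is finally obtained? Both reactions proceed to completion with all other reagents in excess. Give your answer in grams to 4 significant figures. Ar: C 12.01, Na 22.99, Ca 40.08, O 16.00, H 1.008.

85.72 g

M(NaHCO3) = 22.99 + 1.008 + 12.01 + 3(16.00) = 84.008 g/mol.
M(CaCO3) = 40.08 + 12.01 + 3(16.00) = 100.09 g/mol.
n(NaHCO3) = 143.90 / 84.008 = 1.7129 mol.
Step 1 gives a 2:1 ratio of NaHCO3 to CO2, so n(CO2) = 0.85647 mol.
In step 2 the CO2:CaCO3 ratio is 1:1, so n(CaCO3) = 0.85647 mol.
Mass of CaCO3 = 0.85647 × 100.09 = 85.724 g.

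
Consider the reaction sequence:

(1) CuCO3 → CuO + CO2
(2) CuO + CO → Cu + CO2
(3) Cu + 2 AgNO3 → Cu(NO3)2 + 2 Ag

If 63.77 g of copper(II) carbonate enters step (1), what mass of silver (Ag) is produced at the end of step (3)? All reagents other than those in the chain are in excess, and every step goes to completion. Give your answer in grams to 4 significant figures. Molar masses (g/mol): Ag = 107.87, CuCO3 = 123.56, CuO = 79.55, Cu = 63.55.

n(CuCO3) = 63.77 / 123.56 = 0.51611 mol.
Reaction (1): CuCO3→CuO ratio 1:1 ⇒ n(CuO) = 0.51611 mol.
Reaction (2): CuO→Cu ratio 1:1 ⇒ n(Cu) = 0.51611 mol.
Reaction (3): Cu→Ag ratio 1:2 ⇒ n(Ag) = 1.0322 mol.
Mass of Ag = 1.0322 × 107.87 = 111.34 g.

111.3 g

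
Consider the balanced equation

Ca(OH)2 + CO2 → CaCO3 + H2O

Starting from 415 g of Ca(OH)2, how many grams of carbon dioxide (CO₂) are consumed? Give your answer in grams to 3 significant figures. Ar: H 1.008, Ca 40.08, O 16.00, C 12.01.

246 g

M(Ca(OH)2) = 40.08 + 2(16.00) + 2(1.008) = 74.096 g/mol.
M(CO2) = 12.01 + 2(16.00) = 44.01 g/mol.
n(Ca(OH)2) = 415.0 g / 74.096 g/mol = 5.601 mol.
From the equation the Ca(OH)2:CO2 mole ratio is 1:1, so n(CO2) = 5.601 × 1/1 = 5.601 mol.
Mass of CO2 = 5.601 mol × 44.01 g/mol = 246.5 g.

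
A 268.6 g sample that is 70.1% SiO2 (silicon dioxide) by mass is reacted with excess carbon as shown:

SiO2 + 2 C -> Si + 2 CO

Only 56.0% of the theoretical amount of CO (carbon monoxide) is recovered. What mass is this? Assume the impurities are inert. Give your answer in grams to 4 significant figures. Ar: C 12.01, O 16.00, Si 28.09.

Pure SiO2 available = 268.6 g × 0.701 = 188.29 g.
M(SiO2) = 28.09 + 2(16.00) = 60.09 g/mol.
M(CO) = 12.01 + 16.00 = 28.01 g/mol.
n(SiO2) = 188.29 g / 60.09 g/mol = 3.1334 mol.
From the equation the SiO2:CO mole ratio is 1:2, so n(CO) = 3.1334 × 2/1 = 6.2669 mol.
Mass of CO = 6.2669 mol × 28.01 g/mol = 175.54 g.
Actual mass collected = 175.54 g × 0.560 = 98.300 g.

98.30 g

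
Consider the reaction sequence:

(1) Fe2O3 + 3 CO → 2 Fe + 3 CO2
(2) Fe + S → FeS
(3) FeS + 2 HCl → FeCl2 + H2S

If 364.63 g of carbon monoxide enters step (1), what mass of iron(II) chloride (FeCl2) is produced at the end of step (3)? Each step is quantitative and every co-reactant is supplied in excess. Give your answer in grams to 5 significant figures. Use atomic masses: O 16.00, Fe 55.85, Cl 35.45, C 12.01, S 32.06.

M(CO) = 12.01 + 16.00 = 28.01 g/mol.
M(FeCl2) = 55.85 + 2(35.45) = 126.75 g/mol.
n(CO) = 364.63 / 28.01 = 13.0179 mol.
Reaction (1): CO→Fe ratio 3:2 ⇒ n(Fe) = 8.67857 mol.
Reaction (2): Fe→FeS ratio 1:1 ⇒ n(FeS) = 8.67857 mol.
Reaction (3): FeS→FeCl2 ratio 1:1 ⇒ n(FeCl2) = 8.67857 mol.
Mass of FeCl2 = 8.67857 × 126.75 = 1100.01 g.

1100.0 g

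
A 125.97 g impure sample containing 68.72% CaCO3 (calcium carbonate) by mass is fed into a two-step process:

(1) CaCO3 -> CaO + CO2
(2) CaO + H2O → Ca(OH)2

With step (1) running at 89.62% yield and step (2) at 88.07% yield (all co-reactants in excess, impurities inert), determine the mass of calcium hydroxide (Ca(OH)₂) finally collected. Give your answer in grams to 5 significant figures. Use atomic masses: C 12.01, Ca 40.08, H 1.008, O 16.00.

Pure CaCO3 = 125.97 × 0.6872 = 86.5666 g.
M(CaCO3) = 40.08 + 12.01 + 3(16.00) = 100.09 g/mol.
M(Ca(OH)2) = 40.08 + 2(16.00) + 2(1.008) = 74.096 g/mol.
n(CaCO3) = 86.5666 / 100.09 = 0.864887 mol.
Step 1 (CaCO3:CaO = 1:1): theoretical n(CaO) = 0.864887 mol; at 89.62% yield, n(CaO) = 0.775112 mol.
Step 2 (CaO:Ca(OH)2 = 1:1): theoretical n(Ca(OH)2) = 0.775112 mol, so theoretical mass = 0.775112 × 74.096 = 57.4327 g.
At 88.07% yield, actual mass of Ca(OH)2 = 57.4327 × 0.8807 = 50.5810 g.

50.581 g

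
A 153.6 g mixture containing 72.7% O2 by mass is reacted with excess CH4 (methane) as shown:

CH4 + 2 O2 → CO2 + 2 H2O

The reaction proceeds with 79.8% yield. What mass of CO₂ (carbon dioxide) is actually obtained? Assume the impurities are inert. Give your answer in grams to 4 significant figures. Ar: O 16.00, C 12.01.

Pure O2 available = 153.6 g × 0.727 = 111.67 g.
M(O2) = 2(16.00) = 32.00 g/mol.
M(CO2) = 12.01 + 2(16.00) = 44.01 g/mol.
n(O2) = 111.67 g / 32.00 g/mol = 3.4896 mol.
From the equation the O2:CO2 mole ratio is 2:1, so n(CO2) = 3.4896 × 1/2 = 1.7448 mol.
Mass of CO2 = 1.7448 mol × 44.01 g/mol = 76.789 g.
Actual mass collected = 76.789 g × 0.798 = 61.277 g.

61.28 g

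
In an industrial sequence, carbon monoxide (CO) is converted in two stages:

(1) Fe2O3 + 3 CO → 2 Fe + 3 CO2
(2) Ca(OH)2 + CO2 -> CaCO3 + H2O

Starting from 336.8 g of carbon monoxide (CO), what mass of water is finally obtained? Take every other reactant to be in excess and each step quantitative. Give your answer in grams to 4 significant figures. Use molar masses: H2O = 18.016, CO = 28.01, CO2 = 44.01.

n(CO) = 336.80 / 28.01 = 12.024 mol.
Step 1 gives a 3:3 ratio of CO to CO2, so n(CO2) = 12.024 mol.
In step 2 the CO2:H2O ratio is 1:1, so n(H2O) = 12.024 mol.
Mass of H2O = 12.024 × 18.016 = 216.63 g.

216.6 g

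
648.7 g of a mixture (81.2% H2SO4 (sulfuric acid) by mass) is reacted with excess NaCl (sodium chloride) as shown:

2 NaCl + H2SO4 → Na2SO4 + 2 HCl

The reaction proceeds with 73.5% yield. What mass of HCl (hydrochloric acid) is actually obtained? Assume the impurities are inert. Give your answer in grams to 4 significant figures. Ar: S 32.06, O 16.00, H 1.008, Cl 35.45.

Pure H2SO4 available = 648.7 g × 0.812 = 526.74 g.
M(H2SO4) = 2(1.008) + 32.06 + 4(16.00) = 98.076 g/mol.
M(HCl) = 1.008 + 35.45 = 36.458 g/mol.
n(H2SO4) = 526.74 g / 98.076 g/mol = 5.3708 mol.
From the equation the H2SO4:HCl mole ratio is 1:2, so n(HCl) = 5.3708 × 2/1 = 10.742 mol.
Mass of HCl = 10.742 mol × 36.458 g/mol = 391.62 g.
Actual mass collected = 391.62 g × 0.735 = 287.84 g.

287.8 g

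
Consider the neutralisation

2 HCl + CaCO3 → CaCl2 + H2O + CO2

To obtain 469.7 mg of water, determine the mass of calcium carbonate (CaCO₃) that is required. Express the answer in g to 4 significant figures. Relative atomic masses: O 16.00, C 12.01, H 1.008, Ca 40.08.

M(H2O) = 2(1.008) + 16.00 = 18.016 g/mol.
M(CaCO3) = 40.08 + 12.01 + 3(16.00) = 100.09 g/mol.
Convert: 469.7 mg = 0.46970 g.
n(H2O) = 0.46970 g / 18.016 g/mol = 0.026071 mol.
From the equation the H2O:CaCO3 mole ratio is 1:1, so n(CaCO3) = 0.026071 × 1/1 = 0.026071 mol.
Mass of CaCO3 = 0.026071 mol × 100.09 g/mol = 2.6095 g.

2.609 g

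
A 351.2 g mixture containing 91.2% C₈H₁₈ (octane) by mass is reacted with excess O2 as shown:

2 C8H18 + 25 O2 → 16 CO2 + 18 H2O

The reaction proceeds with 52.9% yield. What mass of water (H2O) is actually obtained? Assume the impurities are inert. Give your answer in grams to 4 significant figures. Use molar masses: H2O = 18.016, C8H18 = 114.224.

240.5 g

Pure C8H18 available = 351.2 g × 0.912 = 320.29 g.
n(C8H18) = 320.29 g / 114.224 g/mol = 2.8041 mol.
From the equation the C8H18:H2O mole ratio is 2:18, so n(H2O) = 2.8041 × 18/2 = 25.237 mol.
Mass of H2O = 25.237 mol × 18.016 g/mol = 454.67 g.
Actual mass collected = 454.67 g × 0.529 = 240.52 g.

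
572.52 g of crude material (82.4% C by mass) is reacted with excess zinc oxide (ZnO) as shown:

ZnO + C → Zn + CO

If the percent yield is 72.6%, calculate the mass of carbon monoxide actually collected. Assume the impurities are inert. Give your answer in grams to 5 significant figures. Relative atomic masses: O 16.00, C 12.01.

Pure C available = 572.52 g × 0.824 = 471.756 g.
M(C) = 12.01 g/mol.
M(CO) = 12.01 + 16.00 = 28.01 g/mol.
n(C) = 471.756 g / 12.01 g/mol = 39.2803 mol.
From the equation the C:CO mole ratio is 1:1, so n(CO) = 39.2803 × 1/1 = 39.2803 mol.
Mass of CO = 39.2803 mol × 28.01 g/mol = 1100.24 g.
Actual mass collected = 1100.24 g × 0.726 = 798.775 g.

798.78 g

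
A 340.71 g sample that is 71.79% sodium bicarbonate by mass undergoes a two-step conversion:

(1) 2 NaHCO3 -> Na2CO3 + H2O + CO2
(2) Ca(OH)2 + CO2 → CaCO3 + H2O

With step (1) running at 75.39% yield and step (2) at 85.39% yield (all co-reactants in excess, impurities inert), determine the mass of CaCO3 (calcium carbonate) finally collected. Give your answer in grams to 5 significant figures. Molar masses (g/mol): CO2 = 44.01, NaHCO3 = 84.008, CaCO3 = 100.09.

93.801 g

Pure NaHCO3 = 340.71 × 0.7179 = 244.596 g.
n(NaHCO3) = 244.596 / 84.008 = 2.91158 mol.
Step 1 (NaHCO3:CO2 = 2:1): theoretical n(CO2) = 1.45579 mol; at 75.39% yield, n(CO2) = 1.09752 mol.
Step 2 (CO2:CaCO3 = 1:1): theoretical n(CaCO3) = 1.09752 mol, so theoretical mass = 1.09752 × 100.09 = 109.851 g.
At 85.39% yield, actual mass of CaCO3 = 109.851 × 0.8539 = 93.8015 g.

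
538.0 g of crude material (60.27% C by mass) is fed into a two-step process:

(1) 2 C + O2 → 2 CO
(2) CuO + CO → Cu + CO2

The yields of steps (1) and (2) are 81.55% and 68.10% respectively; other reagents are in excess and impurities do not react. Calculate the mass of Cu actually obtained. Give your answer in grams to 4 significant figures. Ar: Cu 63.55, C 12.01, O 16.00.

Pure C = 538.0 × 0.6027 = 324.25 g.
M(C) = 12.01 g/mol.
M(Cu) = 63.55 g/mol.
n(C) = 324.25 / 12.01 = 26.999 mol.
Step 1 (C:CO = 2:2): theoretical n(CO) = 26.999 mol; at 81.55% yield, n(CO) = 22.017 mol.
Step 2 (CO:Cu = 1:1): theoretical n(Cu) = 22.017 mol, so theoretical mass = 22.017 × 63.55 = 1399.2 g.
At 68.10% yield, actual mass of Cu = 1399.2 × 0.6810 = 952.86 g.

952.9 g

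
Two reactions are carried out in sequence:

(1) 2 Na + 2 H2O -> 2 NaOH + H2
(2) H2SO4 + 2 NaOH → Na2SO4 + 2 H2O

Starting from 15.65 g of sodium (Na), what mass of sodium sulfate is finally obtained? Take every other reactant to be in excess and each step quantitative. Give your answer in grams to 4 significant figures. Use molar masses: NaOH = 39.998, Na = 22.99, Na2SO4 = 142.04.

n(Na) = 15.650 / 22.99 = 0.68073 mol.
Step 1 gives a 2:2 ratio of Na to NaOH, so n(NaOH) = 0.68073 mol.
In step 2 the NaOH:Na2SO4 ratio is 2:1, so n(Na2SO4) = 0.34037 mol.
Mass of Na2SO4 = 0.34037 × 142.04 = 48.345 g.

48.35 g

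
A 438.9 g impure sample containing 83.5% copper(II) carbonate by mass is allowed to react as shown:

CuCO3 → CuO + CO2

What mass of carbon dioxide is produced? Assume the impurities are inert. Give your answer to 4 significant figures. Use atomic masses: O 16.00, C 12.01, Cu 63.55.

Mass of pure CuCO3 = 438.9 g × 0.835 = 366.48 g.
M(CuCO3) = 63.55 + 12.01 + 3(16.00) = 123.56 g/mol.
M(CO2) = 12.01 + 2(16.00) = 44.01 g/mol.
n(CuCO3) = 366.48 g / 123.56 g/mol = 2.9660 mol.
From the equation the CuCO3:CO2 mole ratio is 1:1, so n(CO2) = 2.9660 × 1/1 = 2.9660 mol.
Mass of CO2 = 2.9660 mol × 44.01 g/mol = 130.53 g.

130.5 g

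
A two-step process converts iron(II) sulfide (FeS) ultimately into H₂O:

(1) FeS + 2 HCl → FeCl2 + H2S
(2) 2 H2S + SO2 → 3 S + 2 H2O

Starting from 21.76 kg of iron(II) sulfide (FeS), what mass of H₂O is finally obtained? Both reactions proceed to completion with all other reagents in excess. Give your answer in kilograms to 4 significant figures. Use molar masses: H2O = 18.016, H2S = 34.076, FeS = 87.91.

4.459 kg

21.76 kg = 21760 g.
n(FeS) = 21760 / 87.91 = 247.53 mol.
Step 1 gives a 1:1 ratio of FeS to H2S, so n(H2S) = 247.53 mol.
In step 2 the H2S:H2O ratio is 2:2, so n(H2O) = 247.53 mol.
Mass of H2O = 247.53 × 18.016 = 4459.4 g = 4.459 kg.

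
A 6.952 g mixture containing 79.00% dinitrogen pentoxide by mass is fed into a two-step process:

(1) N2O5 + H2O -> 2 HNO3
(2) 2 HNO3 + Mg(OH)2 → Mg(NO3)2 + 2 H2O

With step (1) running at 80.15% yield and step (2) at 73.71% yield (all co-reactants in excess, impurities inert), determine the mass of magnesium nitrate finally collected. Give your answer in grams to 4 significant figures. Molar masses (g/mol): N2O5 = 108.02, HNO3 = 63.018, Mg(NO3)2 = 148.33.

Pure N2O5 = 6.952 × 0.7900 = 5.4921 g.
n(N2O5) = 5.4921 / 108.02 = 0.050843 mol.
Step 1 (N2O5:HNO3 = 1:2): theoretical n(HNO3) = 0.10169 mol; at 80.15% yield, n(HNO3) = 0.081502 mol.
Step 2 (HNO3:Mg(NO3)2 = 2:1): theoretical n(Mg(NO3)2) = 0.040751 mol, so theoretical mass = 0.040751 × 148.33 = 6.0446 g.
At 73.71% yield, actual mass of Mg(NO3)2 = 6.0446 × 0.7371 = 4.4555 g.

4.455 g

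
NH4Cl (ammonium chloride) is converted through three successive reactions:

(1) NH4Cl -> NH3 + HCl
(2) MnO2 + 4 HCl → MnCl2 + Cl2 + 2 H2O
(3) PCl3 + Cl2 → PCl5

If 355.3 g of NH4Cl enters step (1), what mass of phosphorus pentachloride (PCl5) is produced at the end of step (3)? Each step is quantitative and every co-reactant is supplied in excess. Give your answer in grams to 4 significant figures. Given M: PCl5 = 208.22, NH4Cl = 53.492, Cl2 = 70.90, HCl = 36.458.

345.8 g

n(NH4Cl) = 355.3 / 53.492 = 6.6421 mol.
Reaction (1): NH4Cl→HCl ratio 1:1 ⇒ n(HCl) = 6.6421 mol.
Reaction (2): HCl→Cl2 ratio 4:1 ⇒ n(Cl2) = 1.6605 mol.
Reaction (3): Cl2→PCl5 ratio 1:1 ⇒ n(PCl5) = 1.6605 mol.
Mass of PCl5 = 1.6605 × 208.22 = 345.76 g.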